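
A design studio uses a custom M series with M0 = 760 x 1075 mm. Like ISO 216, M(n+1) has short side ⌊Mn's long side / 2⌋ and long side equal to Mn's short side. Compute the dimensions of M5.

134 × 190 mm

M1: ⌊1075/2⌋ × 760 = 537 × 760 mm
M2: ⌊760/2⌋ × 537 = 380 × 537 mm
M3: ⌊537/2⌋ × 380 = 268 × 380 mm
M4: ⌊380/2⌋ × 268 = 190 × 268 mm
M5: ⌊268/2⌋ × 190 = 134 × 190 mm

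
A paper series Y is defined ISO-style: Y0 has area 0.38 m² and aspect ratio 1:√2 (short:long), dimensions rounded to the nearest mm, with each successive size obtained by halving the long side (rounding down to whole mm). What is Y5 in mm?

Let Y0's short side be w mm. w · w√2 = 0.38 m² = 380,000 mm², so w ≈ 518.4 mm and w√2 ≈ 733.1 mm → Y0 = 518 × 733 mm.
Y1: ⌊733/2⌋ × 518 = 366 × 518 mm
Y2: ⌊518/2⌋ × 366 = 259 × 366 mm
Y3: ⌊366/2⌋ × 259 = 183 × 259 mm
Y4: ⌊259/2⌋ × 183 = 129 × 183 mm
Y5: ⌊183/2⌋ × 129 = 91 × 129 mm

91 × 129 mm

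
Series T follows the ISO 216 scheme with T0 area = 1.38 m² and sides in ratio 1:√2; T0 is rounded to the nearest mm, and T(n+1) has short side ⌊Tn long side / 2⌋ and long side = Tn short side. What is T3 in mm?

Let T0's short side be w mm. w · w√2 = 1.38 m² = 1,380,000 mm², so w ≈ 987.8 mm and w√2 ≈ 1397.0 mm → T0 = 988 × 1397 mm.
T1: ⌊1397/2⌋ × 988 = 698 × 988 mm
T2: ⌊988/2⌋ × 698 = 494 × 698 mm
T3: ⌊698/2⌋ × 494 = 349 × 494 mm

349 × 494 mm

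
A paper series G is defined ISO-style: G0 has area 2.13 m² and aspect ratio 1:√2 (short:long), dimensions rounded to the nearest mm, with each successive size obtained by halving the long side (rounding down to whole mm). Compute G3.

Let G0's short side be w mm. w · w√2 = 2.13 m² = 2,130,000 mm², so w ≈ 1227.2 mm and w√2 ≈ 1735.6 mm → G0 = 1227 × 1736 mm.
G1: ⌊1736/2⌋ × 1227 = 868 × 1227 mm
G2: ⌊1227/2⌋ × 868 = 613 × 868 mm
G3: ⌊868/2⌋ × 613 = 434 × 613 mm

434 × 613 mm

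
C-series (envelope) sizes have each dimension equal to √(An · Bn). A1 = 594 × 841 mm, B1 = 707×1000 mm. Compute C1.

Short side: √(594 · 707) = √419958 ≈ 648.0 → 648 mm
Long side: √(841 · 1000) = √841000 ≈ 917.1 → 917 mm

648 × 917 mm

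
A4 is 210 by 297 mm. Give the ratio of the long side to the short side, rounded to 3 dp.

1.414

297 / 210 = 1.414
Matches √2 ≈ 1.414 — the ISO 216 defining ratio.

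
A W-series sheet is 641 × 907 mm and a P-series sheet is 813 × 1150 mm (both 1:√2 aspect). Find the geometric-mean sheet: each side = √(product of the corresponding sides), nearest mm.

Short side: √(641 · 813) = √521133 ≈ 721.9 → 722 mm
Long side: √(907 · 1150) = √1043050 ≈ 1021.3 → 1021 mm

722 × 1021 mm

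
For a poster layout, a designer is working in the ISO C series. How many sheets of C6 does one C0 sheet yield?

64

Each ISO step halves the sheet: 1 × C0 → 2 × C1 → 4 × C2 → 8 × C3 → …
From C0 to C6 is 6 halving steps: 2^6 = 64.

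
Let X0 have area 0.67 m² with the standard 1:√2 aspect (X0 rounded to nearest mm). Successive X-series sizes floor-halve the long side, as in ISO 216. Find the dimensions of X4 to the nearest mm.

Let X0's short side be w mm. w · w√2 = 0.67 m² = 670,000 mm², so w ≈ 688.3 mm and w√2 ≈ 973.4 mm → X0 = 688 × 973 mm.
X1: ⌊973/2⌋ × 688 = 486 × 688 mm
X2: ⌊688/2⌋ × 486 = 344 × 486 mm
X3: ⌊486/2⌋ × 344 = 243 × 344 mm
X4: ⌊344/2⌋ × 243 = 172 × 243 mm

172 × 243 mm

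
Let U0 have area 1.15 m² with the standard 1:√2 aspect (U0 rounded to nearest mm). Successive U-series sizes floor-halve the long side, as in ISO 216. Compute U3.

Let U0's short side be w mm. w · w√2 = 1.15 m² = 1,150,000 mm², so w ≈ 901.8 mm and w√2 ≈ 1275.3 mm → U0 = 902 × 1275 mm.
U1: ⌊1275/2⌋ × 902 = 637 × 902 mm
U2: ⌊902/2⌋ × 637 = 451 × 637 mm
U3: ⌊637/2⌋ × 451 = 318 × 451 mm

318 × 451 mm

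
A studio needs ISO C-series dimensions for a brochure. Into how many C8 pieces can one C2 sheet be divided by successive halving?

64

Each ISO step halves the sheet: 1 × C2 → 2 × C3 → 4 × C4 → 8 × C5 → …
From C2 to C8 is 6 halving steps: 2^6 = 64.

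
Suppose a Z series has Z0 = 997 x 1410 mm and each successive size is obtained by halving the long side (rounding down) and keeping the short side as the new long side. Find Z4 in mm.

Z1: ⌊1410/2⌋ × 997 = 705 × 997 mm
Z2: ⌊997/2⌋ × 705 = 498 × 705 mm
Z3: ⌊705/2⌋ × 498 = 352 × 498 mm
Z4: ⌊498/2⌋ × 352 = 249 × 352 mm

249 × 352 mm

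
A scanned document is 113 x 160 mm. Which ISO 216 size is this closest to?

Aspect ratio 160/113 ≈ 1.416 — close to the ISO √2 ≈ 1.414.
In the C-series (envelope sizes, between A and B): C6 = 114 × 162 mm.
Off by 3 mm total — nearest standard size.

C6 (114 × 162 mm)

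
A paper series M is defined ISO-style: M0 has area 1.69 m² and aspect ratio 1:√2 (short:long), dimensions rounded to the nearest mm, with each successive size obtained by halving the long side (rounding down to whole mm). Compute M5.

Let M0's short side be w mm. w · w√2 = 1.69 m² = 1,690,000 mm², so w ≈ 1093.2 mm and w√2 ≈ 1546.0 mm → M0 = 1093 × 1546 mm.
M1: ⌊1546/2⌋ × 1093 = 773 × 1093 mm
M2: ⌊1093/2⌋ × 773 = 546 × 773 mm
M3: ⌊773/2⌋ × 546 = 386 × 546 mm
M4: ⌊546/2⌋ × 386 = 273 × 386 mm
M5: ⌊386/2⌋ × 273 = 193 × 273 mm

193 × 273 mm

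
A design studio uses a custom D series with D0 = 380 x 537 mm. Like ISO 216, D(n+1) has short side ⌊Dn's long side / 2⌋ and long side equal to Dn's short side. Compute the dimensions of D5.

D1: ⌊537/2⌋ × 380 = 268 × 380 mm
D2: ⌊380/2⌋ × 268 = 190 × 268 mm
D3: ⌊268/2⌋ × 190 = 134 × 190 mm
D4: ⌊190/2⌋ × 134 = 95 × 134 mm
D5: ⌊134/2⌋ × 95 = 67 × 95 mm

67 × 95 mm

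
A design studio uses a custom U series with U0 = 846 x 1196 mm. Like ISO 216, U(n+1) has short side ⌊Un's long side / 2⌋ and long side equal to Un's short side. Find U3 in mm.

U1: ⌊1196/2⌋ × 846 = 598 × 846 mm
U2: ⌊846/2⌋ × 598 = 423 × 598 mm
U3: ⌊598/2⌋ × 423 = 299 × 423 mm

299 × 423 mm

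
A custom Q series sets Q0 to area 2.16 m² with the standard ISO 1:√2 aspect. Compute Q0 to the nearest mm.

1236 × 1748 mm

Let the short side be w mm. Then w · w√2 = 2.16 m² = 2,160,000 mm².
w² = 2,160,000/√2, so w ≈ 1235.9 mm; long side = w√2 ≈ 1747.8 mm.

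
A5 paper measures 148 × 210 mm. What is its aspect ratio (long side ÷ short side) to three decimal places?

1.419

210 / 148 = 1.419
ISO 216 targets √2 ≈ 1.414; the +0.005 deviation is from mm rounding.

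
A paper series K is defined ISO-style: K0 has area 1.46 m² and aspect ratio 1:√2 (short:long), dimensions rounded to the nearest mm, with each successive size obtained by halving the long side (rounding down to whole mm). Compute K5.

Let K0's short side be w mm. w · w√2 = 1.46 m² = 1,460,000 mm², so w ≈ 1016.1 mm and w√2 ≈ 1436.9 mm → K0 = 1016 × 1437 mm.
K1: ⌊1437/2⌋ × 1016 = 718 × 1016 mm
K2: ⌊1016/2⌋ × 718 = 508 × 718 mm
K3: ⌊718/2⌋ × 508 = 359 × 508 mm
K4: ⌊508/2⌋ × 359 = 254 × 359 mm
K5: ⌊359/2⌋ × 254 = 179 × 254 mm

179 × 254 mm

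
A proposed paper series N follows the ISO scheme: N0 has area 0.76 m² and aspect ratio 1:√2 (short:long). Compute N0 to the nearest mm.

Let the short side be w mm. Then w · w√2 = 0.76 m² = 760,000 mm².
w² = 760,000/√2, so w ≈ 733.1 mm; long side = w√2 ≈ 1036.7 mm.

733 × 1037 mm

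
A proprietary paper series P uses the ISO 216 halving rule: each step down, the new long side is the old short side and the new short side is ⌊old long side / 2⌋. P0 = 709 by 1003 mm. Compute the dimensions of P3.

P1: ⌊1003/2⌋ × 709 = 501 × 709 mm
P2: ⌊709/2⌋ × 501 = 354 × 501 mm
P3: ⌊501/2⌋ × 354 = 250 × 354 mm

250 × 354 mm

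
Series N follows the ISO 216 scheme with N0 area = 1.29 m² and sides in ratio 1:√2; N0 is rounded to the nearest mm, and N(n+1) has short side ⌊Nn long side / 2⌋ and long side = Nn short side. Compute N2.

Let N0's short side be w mm. w · w√2 = 1.29 m² = 1,290,000 mm², so w ≈ 955.1 mm and w√2 ≈ 1350.7 mm → N0 = 955 × 1351 mm.
N1: ⌊1351/2⌋ × 955 = 675 × 955 mm
N2: ⌊955/2⌋ × 675 = 477 × 675 mm

477 × 675 mm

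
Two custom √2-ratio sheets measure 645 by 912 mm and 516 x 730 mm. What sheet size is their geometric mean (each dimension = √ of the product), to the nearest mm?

Short side: √(645 · 516) = √332820 ≈ 576.9 → 577 mm
Long side: √(912 · 730) = √665760 ≈ 815.9 → 816 mm

577 × 816 mm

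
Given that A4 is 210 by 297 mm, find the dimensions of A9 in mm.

37 × 52 mm

A5: ⌊297/2⌋ × 210 = 148 × 210 mm
A6: ⌊210/2⌋ × 148 = 105 × 148 mm
A7: ⌊148/2⌋ × 105 = 74 × 105 mm
A8: ⌊105/2⌋ × 74 = 52 × 74 mm
A9: ⌊74/2⌋ × 52 = 37 × 52 mm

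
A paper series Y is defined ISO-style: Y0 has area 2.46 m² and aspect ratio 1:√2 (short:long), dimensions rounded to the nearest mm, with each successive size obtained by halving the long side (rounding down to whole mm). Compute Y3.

Let Y0's short side be w mm. w · w√2 = 2.46 m² = 2,460,000 mm², so w ≈ 1318.9 mm and w√2 ≈ 1865.2 mm → Y0 = 1319 × 1865 mm.
Y1: ⌊1865/2⌋ × 1319 = 932 × 1319 mm
Y2: ⌊1319/2⌋ × 932 = 659 × 932 mm
Y3: ⌊932/2⌋ × 659 = 466 × 659 mm

466 × 659 mm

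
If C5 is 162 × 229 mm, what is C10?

C6: ⌊229/2⌋ × 162 = 114 × 162 mm
C7: ⌊162/2⌋ × 114 = 81 × 114 mm
C8: ⌊114/2⌋ × 81 = 57 × 81 mm
C9: ⌊81/2⌋ × 57 = 40 × 57 mm
C10: ⌊57/2⌋ × 40 = 28 × 40 mm

28 × 40 mm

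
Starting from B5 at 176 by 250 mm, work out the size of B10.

31 × 44 mm

B6: ⌊250/2⌋ × 176 = 125 × 176 mm
B7: ⌊176/2⌋ × 125 = 88 × 125 mm
B8: ⌊125/2⌋ × 88 = 62 × 88 mm
B9: ⌊88/2⌋ × 62 = 44 × 62 mm
B10: ⌊62/2⌋ × 44 = 31 × 44 mm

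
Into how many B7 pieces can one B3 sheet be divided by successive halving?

16

Each ISO step halves the sheet: 1 × B3 → 2 × B4 → 4 × B5 → 8 × B6 → …
From B3 to B7 is 4 halving steps: 2^4 = 16.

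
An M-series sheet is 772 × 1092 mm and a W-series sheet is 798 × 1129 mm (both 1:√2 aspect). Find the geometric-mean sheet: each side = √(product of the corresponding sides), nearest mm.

Short side: √(772 · 798) = √616056 ≈ 784.9 → 785 mm
Long side: √(1092 · 1129) = √1232868 ≈ 1110.3 → 1110 mm

785 × 1110 mm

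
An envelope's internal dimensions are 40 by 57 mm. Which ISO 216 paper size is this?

C9 (40 × 57 mm)

Aspect ratio 57/40 ≈ 1.425 — close to the ISO √2 ≈ 1.414.
In the C-series (envelope sizes, between A and B): C9 = 40 × 57 mm.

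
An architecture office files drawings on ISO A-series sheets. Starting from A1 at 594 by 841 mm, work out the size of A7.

A2: ⌊841/2⌋ × 594 = 420 × 594 mm
A3: ⌊594/2⌋ × 420 = 297 × 420 mm
A4: ⌊420/2⌋ × 297 = 210 × 297 mm
A5: ⌊297/2⌋ × 210 = 148 × 210 mm
A6: ⌊210/2⌋ × 148 = 105 × 148 mm
A7: ⌊148/2⌋ × 105 = 74 × 105 mm

74 × 105 mm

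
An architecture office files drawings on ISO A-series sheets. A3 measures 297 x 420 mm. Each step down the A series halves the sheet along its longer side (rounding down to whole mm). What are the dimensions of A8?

A4: ⌊420/2⌋ × 297 = 210 × 297 mm
A5: ⌊297/2⌋ × 210 = 148 × 210 mm
A6: ⌊210/2⌋ × 148 = 105 × 148 mm
A7: ⌊148/2⌋ × 105 = 74 × 105 mm
A8: ⌊105/2⌋ × 74 = 52 × 74 mm

52 × 74 mm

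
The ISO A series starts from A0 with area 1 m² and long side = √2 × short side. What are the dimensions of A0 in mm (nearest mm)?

Let the short side be w mm. Then the long side is w√2 and w · w√2 = 10⁶ mm².
w² = 10⁶/√2, so w = 1000 / 2^(1/4) ≈ 840.9 mm; long side = 1000 · 2^(1/4) ≈ 1189.2 mm.

841 × 1189 mm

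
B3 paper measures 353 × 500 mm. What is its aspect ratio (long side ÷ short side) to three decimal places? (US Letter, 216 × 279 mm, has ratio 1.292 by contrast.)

500 / 353 = 1.416
ISO 216 targets √2 ≈ 1.414; the +0.002 deviation is from mm rounding.

1.416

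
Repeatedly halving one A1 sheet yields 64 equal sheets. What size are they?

A7

64 = 2^6, so 6 halving steps.
A1 → A2 → … → A7 after 6 steps.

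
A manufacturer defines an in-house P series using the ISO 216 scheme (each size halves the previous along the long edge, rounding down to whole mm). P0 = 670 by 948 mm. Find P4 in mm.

P1: ⌊948/2⌋ × 670 = 474 × 670 mm
P2: ⌊670/2⌋ × 474 = 335 × 474 mm
P3: ⌊474/2⌋ × 335 = 237 × 335 mm
P4: ⌊335/2⌋ × 237 = 167 × 237 mm

167 × 237 mm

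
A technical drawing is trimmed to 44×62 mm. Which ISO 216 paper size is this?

B9 (44 × 62 mm)

Aspect ratio 62/44 ≈ 1.409 — close to the ISO √2 ≈ 1.414.
In the B-series (B0 = 1000 × 1414 mm): B9 = 44 × 62 mm.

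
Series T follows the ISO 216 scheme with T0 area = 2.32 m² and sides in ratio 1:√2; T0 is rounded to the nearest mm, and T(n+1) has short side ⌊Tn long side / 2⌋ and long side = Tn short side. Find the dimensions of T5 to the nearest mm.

226 × 320 mm

Let T0's short side be w mm. w · w√2 = 2.32 m² = 2,320,000 mm², so w ≈ 1280.8 mm and w√2 ≈ 1811.3 mm → T0 = 1281 × 1811 mm.
T1: ⌊1811/2⌋ × 1281 = 905 × 1281 mm
T2: ⌊1281/2⌋ × 905 = 640 × 905 mm
T3: ⌊905/2⌋ × 640 = 452 × 640 mm
T4: ⌊640/2⌋ × 452 = 320 × 452 mm
T5: ⌊452/2⌋ × 320 = 226 × 320 mm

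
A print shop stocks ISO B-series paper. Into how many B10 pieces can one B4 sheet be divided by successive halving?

Each ISO step halves the sheet: 1 × B4 → 2 × B5 → 4 × B6 → 8 × B7 → …
From B4 to B10 is 6 halving steps: 2^6 = 64.

64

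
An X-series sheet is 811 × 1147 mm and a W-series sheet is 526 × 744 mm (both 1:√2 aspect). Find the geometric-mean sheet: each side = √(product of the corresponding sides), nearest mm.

653 × 924 mm

Short side: √(811 · 526) = √426586 ≈ 653.1 → 653 mm
Long side: √(1147 · 744) = √853368 ≈ 923.8 → 924 mm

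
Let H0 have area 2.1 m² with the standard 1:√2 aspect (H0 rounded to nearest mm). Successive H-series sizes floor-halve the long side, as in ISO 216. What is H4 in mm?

304 × 430 mm

Let H0's short side be w mm. w · w√2 = 2.1 m² = 2,100,000 mm², so w ≈ 1218.6 mm and w√2 ≈ 1723.3 mm → H0 = 1219 × 1723 mm.
H1: ⌊1723/2⌋ × 1219 = 861 × 1219 mm
H2: ⌊1219/2⌋ × 861 = 609 × 861 mm
H3: ⌊861/2⌋ × 609 = 430 × 609 mm
H4: ⌊609/2⌋ × 430 = 304 × 430 mm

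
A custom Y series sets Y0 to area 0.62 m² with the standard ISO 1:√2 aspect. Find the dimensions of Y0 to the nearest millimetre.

Let the short side be w mm. Then w · w√2 = 0.62 m² = 620,000 mm².
w² = 620,000/√2, so w ≈ 662.1 mm; long side = w√2 ≈ 936.4 mm.

662 × 936 mm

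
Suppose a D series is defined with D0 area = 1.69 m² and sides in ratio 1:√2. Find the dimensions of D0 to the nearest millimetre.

Let the short side be w mm. Then w · w√2 = 1.69 m² = 1,690,000 mm².
w² = 1,690,000/√2, so w ≈ 1093.2 mm; long side = w√2 ≈ 1546.0 mm.

1093 × 1546 mm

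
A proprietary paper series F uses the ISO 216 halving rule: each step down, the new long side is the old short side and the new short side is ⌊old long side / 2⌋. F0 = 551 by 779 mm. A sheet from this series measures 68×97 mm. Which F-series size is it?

F0: 551 × 779 mm
F1: 389 × 551 mm
F2: 275 × 389 mm
F3: 194 × 275 mm
F4: 137 × 194 mm
F5: 97 × 137 mm
F6: 68 × 97 mm
F7: 48 × 68 mm
→ matches F6.

F6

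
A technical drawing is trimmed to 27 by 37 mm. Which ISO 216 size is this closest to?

A10 (26 × 37 mm)

Aspect ratio 37/27 ≈ 1.370 (ISO target is √2 ≈ 1.414).
In the A-series (A0 area = 1 m²): A10 = 26 × 37 mm.
Off by 1 mm total — nearest standard size.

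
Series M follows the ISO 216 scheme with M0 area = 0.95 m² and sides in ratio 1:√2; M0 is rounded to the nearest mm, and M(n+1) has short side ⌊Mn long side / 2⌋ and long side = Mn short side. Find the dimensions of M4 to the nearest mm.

205 × 289 mm

Let M0's short side be w mm. w · w√2 = 0.95 m² = 950,000 mm², so w ≈ 819.6 mm and w√2 ≈ 1159.1 mm → M0 = 820 × 1159 mm.
M1: ⌊1159/2⌋ × 820 = 579 × 820 mm
M2: ⌊820/2⌋ × 579 = 410 × 579 mm
M3: ⌊579/2⌋ × 410 = 289 × 410 mm
M4: ⌊410/2⌋ × 289 = 205 × 289 mm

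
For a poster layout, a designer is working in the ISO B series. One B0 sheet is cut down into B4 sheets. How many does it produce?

16

Each ISO step halves the sheet: 1 × B0 → 2 × B1 → 4 × B2 → 8 × B3 → …
From B0 to B4 is 4 halving steps: 2^4 = 16.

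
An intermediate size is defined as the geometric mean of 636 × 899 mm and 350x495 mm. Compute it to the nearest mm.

472 × 667 mm

Short side: √(636 · 350) = √222600 ≈ 471.8 → 472 mm
Long side: √(899 · 495) = √445005 ≈ 667.1 → 667 mm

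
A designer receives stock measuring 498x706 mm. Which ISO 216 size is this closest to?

Aspect ratio 706/498 ≈ 1.418 — close to the ISO √2 ≈ 1.414.
In the B-series (B0 = 1000 × 1414 mm): B2 = 500 × 707 mm.
Off by 3 mm total — nearest standard size.

B2 (500 × 707 mm)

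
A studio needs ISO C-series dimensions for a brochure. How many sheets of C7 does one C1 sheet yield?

64

Each ISO step halves the sheet: 1 × C1 → 2 × C2 → 4 × C3 → 8 × C4 → …
From C1 to C7 is 6 halving steps: 2^6 = 64.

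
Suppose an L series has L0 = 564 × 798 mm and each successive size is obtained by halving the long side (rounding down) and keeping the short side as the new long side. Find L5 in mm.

99 × 141 mm

L1: ⌊798/2⌋ × 564 = 399 × 564 mm
L2: ⌊564/2⌋ × 399 = 282 × 399 mm
L3: ⌊399/2⌋ × 282 = 199 × 282 mm
L4: ⌊282/2⌋ × 199 = 141 × 199 mm
L5: ⌊199/2⌋ × 141 = 99 × 141 mm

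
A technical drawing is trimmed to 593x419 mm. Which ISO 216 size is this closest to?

Aspect ratio 593/419 ≈ 1.415 — close to the ISO √2 ≈ 1.414.
In the A-series (A0 area = 1 m²): A2 = 420 × 594 mm.
Off by 2 mm total — nearest standard size.

A2 (420 × 594 mm)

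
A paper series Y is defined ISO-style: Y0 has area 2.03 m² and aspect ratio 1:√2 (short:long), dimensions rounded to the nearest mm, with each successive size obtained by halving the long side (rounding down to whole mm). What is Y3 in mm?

423 × 599 mm

Let Y0's short side be w mm. w · w√2 = 2.03 m² = 2,030,000 mm², so w ≈ 1198.1 mm and w√2 ≈ 1694.4 mm → Y0 = 1198 × 1694 mm.
Y1: ⌊1694/2⌋ × 1198 = 847 × 1198 mm
Y2: ⌊1198/2⌋ × 847 = 599 × 847 mm
Y3: ⌊847/2⌋ × 599 = 423 × 599 mm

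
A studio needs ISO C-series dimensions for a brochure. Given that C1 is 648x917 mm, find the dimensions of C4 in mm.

C2: ⌊917/2⌋ × 648 = 458 × 648 mm
C3: ⌊648/2⌋ × 458 = 324 × 458 mm
C4: ⌊458/2⌋ × 324 = 229 × 324 mm

229 × 324 mm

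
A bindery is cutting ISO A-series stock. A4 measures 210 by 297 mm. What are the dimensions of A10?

A5: ⌊297/2⌋ × 210 = 148 × 210 mm
A6: ⌊210/2⌋ × 148 = 105 × 148 mm
A7: ⌊148/2⌋ × 105 = 74 × 105 mm
A8: ⌊105/2⌋ × 74 = 52 × 74 mm
A9: ⌊74/2⌋ × 52 = 37 × 52 mm
A10: ⌊52/2⌋ × 37 = 26 × 37 mm

26 × 37 mm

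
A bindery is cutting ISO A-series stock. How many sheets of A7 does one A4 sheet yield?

8

A4 = 210 × 297 mm; A7 = 74 × 105 mm.
Each halving step doubles the count; 3 steps from A4 to A7.
2^3 = 8.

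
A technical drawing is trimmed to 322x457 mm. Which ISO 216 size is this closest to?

Aspect ratio 457/322 ≈ 1.419 — close to the ISO √2 ≈ 1.414.
In the C-series (envelope sizes, between A and B): C3 = 324 × 458 mm.
Off by 3 mm total — nearest standard size.

C3 (324 × 458 mm)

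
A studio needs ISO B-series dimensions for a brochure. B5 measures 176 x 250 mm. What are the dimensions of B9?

B6: ⌊250/2⌋ × 176 = 125 × 176 mm
B7: ⌊176/2⌋ × 125 = 88 × 125 mm
B8: ⌊125/2⌋ × 88 = 62 × 88 mm
B9: ⌊88/2⌋ × 62 = 44 × 62 mm

44 × 62 mm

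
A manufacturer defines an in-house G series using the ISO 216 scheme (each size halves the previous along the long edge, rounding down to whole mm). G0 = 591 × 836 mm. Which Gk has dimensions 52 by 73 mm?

G0: 591 × 836 mm
G1: 418 × 591 mm
G2: 295 × 418 mm
G3: 209 × 295 mm
G4: 147 × 209 mm
G5: 104 × 147 mm
G6: 73 × 104 mm
G7: 52 × 73 mm
G8: 36 × 52 mm
→ matches G7.

G7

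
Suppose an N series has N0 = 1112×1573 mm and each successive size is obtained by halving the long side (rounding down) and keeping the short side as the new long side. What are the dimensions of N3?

393 × 556 mm

N1: ⌊1573/2⌋ × 1112 = 786 × 1112 mm
N2: ⌊1112/2⌋ × 786 = 556 × 786 mm
N3: ⌊786/2⌋ × 556 = 393 × 556 mm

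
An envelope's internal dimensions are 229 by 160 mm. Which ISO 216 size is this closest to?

C5 (162 × 229 mm)

Aspect ratio 229/160 ≈ 1.431 (ISO target is √2 ≈ 1.414).
In the C-series (envelope sizes, between A and B): C5 = 162 × 229 mm.
Off by 2 mm total — nearest standard size.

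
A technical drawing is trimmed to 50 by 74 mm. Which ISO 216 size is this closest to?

A8 (52 × 74 mm)

Aspect ratio 74/50 ≈ 1.480 (ISO target is √2 ≈ 1.414).
In the A-series (A0 area = 1 m²): A8 = 52 × 74 mm.
Off by 2 mm total — nearest standard size.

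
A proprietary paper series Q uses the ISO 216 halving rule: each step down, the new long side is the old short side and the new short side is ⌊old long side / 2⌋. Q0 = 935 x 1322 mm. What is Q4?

Q1: ⌊1322/2⌋ × 935 = 661 × 935 mm
Q2: ⌊935/2⌋ × 661 = 467 × 661 mm
Q3: ⌊661/2⌋ × 467 = 330 × 467 mm
Q4: ⌊467/2⌋ × 330 = 233 × 330 mm

233 × 330 mm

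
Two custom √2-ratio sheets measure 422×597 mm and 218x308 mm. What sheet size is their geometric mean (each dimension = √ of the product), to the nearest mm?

Short side: √(422 · 218) = √91996 ≈ 303.3 → 303 mm
Long side: √(597 · 308) = √183876 ≈ 428.8 → 429 mm

303 × 429 mm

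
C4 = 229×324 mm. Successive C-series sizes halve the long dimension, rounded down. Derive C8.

C5: ⌊324/2⌋ × 229 = 162 × 229 mm
C6: ⌊229/2⌋ × 162 = 114 × 162 mm
C7: ⌊162/2⌋ × 114 = 81 × 114 mm
C8: ⌊114/2⌋ × 81 = 57 × 81 mm

57 × 81 mm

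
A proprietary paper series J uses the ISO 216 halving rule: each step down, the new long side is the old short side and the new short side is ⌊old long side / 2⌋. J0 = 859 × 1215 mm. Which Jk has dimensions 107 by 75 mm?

J0: 859 × 1215 mm
J1: 607 × 859 mm
J2: 429 × 607 mm
J3: 303 × 429 mm
J4: 214 × 303 mm
J5: 151 × 214 mm
J6: 107 × 151 mm
J7: 75 × 107 mm
J8: 53 × 75 mm
→ matches J7.

J7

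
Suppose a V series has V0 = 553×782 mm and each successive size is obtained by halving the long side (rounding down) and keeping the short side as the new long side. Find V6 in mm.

V1: ⌊782/2⌋ × 553 = 391 × 553 mm
V2: ⌊553/2⌋ × 391 = 276 × 391 mm
V3: ⌊391/2⌋ × 276 = 195 × 276 mm
V4: ⌊276/2⌋ × 195 = 138 × 195 mm
V5: ⌊195/2⌋ × 138 = 97 × 138 mm
V6: ⌊138/2⌋ × 97 = 69 × 97 mm

69 × 97 mm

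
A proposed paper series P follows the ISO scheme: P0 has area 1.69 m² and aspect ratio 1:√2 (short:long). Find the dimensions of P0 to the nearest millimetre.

Let the short side be w mm. Then w · w√2 = 1.69 m² = 1,690,000 mm².
w² = 1,690,000/√2, so w ≈ 1093.2 mm; long side = w√2 ≈ 1546.0 mm.

1093 × 1546 mm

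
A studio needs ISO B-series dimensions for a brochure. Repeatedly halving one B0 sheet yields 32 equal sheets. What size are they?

32 = 2^5, so 5 halving steps.
B0 → B1 → … → B5 after 5 steps.

B5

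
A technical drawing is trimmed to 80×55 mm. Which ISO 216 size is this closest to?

C8 (57 × 81 mm)

Aspect ratio 80/55 ≈ 1.455 (ISO target is √2 ≈ 1.414).
In the C-series (envelope sizes, between A and B): C8 = 57 × 81 mm.
Off by 3 mm total — nearest standard size.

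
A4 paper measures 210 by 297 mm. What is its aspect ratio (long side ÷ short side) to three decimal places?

297 / 210 = 1.414
Matches √2 ≈ 1.414 — the ISO 216 defining ratio.

1.414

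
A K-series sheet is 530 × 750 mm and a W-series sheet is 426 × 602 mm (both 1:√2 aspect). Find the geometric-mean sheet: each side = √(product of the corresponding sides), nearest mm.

475 × 672 mm

Short side: √(530 · 426) = √225780 ≈ 475.2 → 475 mm
Long side: √(750 · 602) = √451500 ≈ 671.9 → 672 mm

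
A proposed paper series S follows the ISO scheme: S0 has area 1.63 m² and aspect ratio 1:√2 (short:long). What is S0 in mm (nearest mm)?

1074 × 1518 mm

Let the short side be w mm. Then w · w√2 = 1.63 m² = 1,630,000 mm².
w² = 1,630,000/√2, so w ≈ 1073.6 mm; long side = w√2 ≈ 1518.3 mm.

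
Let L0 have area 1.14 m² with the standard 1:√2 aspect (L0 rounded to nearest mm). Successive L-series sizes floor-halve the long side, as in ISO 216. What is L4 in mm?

224 × 317 mm

Let L0's short side be w mm. w · w√2 = 1.14 m² = 1,140,000 mm², so w ≈ 897.8 mm and w√2 ≈ 1269.7 mm → L0 = 898 × 1270 mm.
L1: ⌊1270/2⌋ × 898 = 635 × 898 mm
L2: ⌊898/2⌋ × 635 = 449 × 635 mm
L3: ⌊635/2⌋ × 449 = 317 × 449 mm
L4: ⌊449/2⌋ × 317 = 224 × 317 mm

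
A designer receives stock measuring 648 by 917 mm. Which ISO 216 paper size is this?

Aspect ratio 917/648 ≈ 1.415 — close to the ISO √2 ≈ 1.414.
In the C-series (envelope sizes, between A and B): C1 = 648 × 917 mm.

C1 (648 × 917 mm)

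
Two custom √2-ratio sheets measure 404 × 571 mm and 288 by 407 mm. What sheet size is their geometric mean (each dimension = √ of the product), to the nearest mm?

Short side: √(404 · 288) = √116352 ≈ 341.1 → 341 mm
Long side: √(571 · 407) = √232397 ≈ 482.1 → 482 mm

341 × 482 mm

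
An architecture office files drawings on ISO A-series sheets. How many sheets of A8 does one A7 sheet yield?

2

Each ISO step halves the sheet: 1 × A7 → 2 × A8
From A7 to A8 is 1 halving step: 2^1 = 2.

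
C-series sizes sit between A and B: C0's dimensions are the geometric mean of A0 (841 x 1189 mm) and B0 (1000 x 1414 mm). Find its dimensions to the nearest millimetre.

917 × 1297 mm

Short: √(841 · 1000) = √841000 ≈ 917.1 mm.
Long: √(1189 · 1414) = √1681246 ≈ 1296.6 mm.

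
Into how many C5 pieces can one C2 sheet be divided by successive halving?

Each ISO step halves the sheet: 1 × C2 → 2 × C3 → 4 × C4 → 8 × C5
From C2 to C5 is 3 halving steps: 2^3 = 8.

8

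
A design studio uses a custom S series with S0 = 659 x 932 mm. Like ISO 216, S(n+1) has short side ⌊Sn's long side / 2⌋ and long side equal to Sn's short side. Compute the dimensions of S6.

82 × 116 mm

S1 = 466 × 659 mm (from S0 by 1 halving).
S2: ⌊659/2⌋ × 466 = 329 × 466 mm
S3: ⌊466/2⌋ × 329 = 233 × 329 mm
S4: ⌊329/2⌋ × 233 = 164 × 233 mm
S5: ⌊233/2⌋ × 164 = 116 × 164 mm
S6: ⌊164/2⌋ × 116 = 82 × 116 mm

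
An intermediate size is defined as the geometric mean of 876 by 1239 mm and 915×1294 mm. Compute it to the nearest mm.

895 × 1266 mm

Short side: √(876 · 915) = √801540 ≈ 895.3 → 895 mm
Long side: √(1239 · 1294) = √1603266 ≈ 1266.2 → 1266 mm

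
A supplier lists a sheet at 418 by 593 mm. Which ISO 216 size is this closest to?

Aspect ratio 593/418 ≈ 1.419 — close to the ISO √2 ≈ 1.414.
In the A-series (A0 area = 1 m²): A2 = 420 × 594 mm.
Off by 3 mm total — nearest standard size.

A2 (420 × 594 mm)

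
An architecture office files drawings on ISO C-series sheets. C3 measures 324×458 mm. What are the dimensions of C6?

C4: ⌊458/2⌋ × 324 = 229 × 324 mm
C5: ⌊324/2⌋ × 229 = 162 × 229 mm
C6: ⌊229/2⌋ × 162 = 114 × 162 mm

114 × 162 mm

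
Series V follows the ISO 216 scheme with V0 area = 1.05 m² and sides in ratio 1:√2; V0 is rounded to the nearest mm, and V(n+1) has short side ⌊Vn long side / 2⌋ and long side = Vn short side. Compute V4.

215 × 304 mm

Let V0's short side be w mm. w · w√2 = 1.05 m² = 1,050,000 mm², so w ≈ 861.7 mm and w√2 ≈ 1218.6 mm → V0 = 862 × 1219 mm.
V1: ⌊1219/2⌋ × 862 = 609 × 862 mm
V2: ⌊862/2⌋ × 609 = 431 × 609 mm
V3: ⌊609/2⌋ × 431 = 304 × 431 mm
V4: ⌊431/2⌋ × 304 = 215 × 304 mm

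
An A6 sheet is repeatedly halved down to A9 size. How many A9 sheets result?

8

A6 = 105 × 148 mm; A9 = 37 × 52 mm.
Each halving step doubles the count; 3 steps from A6 to A9.
2^3 = 8.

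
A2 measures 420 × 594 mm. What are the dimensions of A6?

A3: ⌊594/2⌋ × 420 = 297 × 420 mm
A4: ⌊420/2⌋ × 297 = 210 × 297 mm
A5: ⌊297/2⌋ × 210 = 148 × 210 mm
A6: ⌊210/2⌋ × 148 = 105 × 148 mm

105 × 148 mm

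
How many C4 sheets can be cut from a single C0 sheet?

16

Each ISO step halves the sheet: 1 × C0 → 2 × C1 → 4 × C2 → 8 × C3 → …
From C0 to C4 is 4 halving steps: 2^4 = 16.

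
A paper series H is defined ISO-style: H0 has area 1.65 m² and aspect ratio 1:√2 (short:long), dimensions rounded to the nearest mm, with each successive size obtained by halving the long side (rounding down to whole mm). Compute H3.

382 × 540 mm

Let H0's short side be w mm. w · w√2 = 1.65 m² = 1,650,000 mm², so w ≈ 1080.2 mm and w√2 ≈ 1527.6 mm → H0 = 1080 × 1528 mm.
H1: ⌊1528/2⌋ × 1080 = 764 × 1080 mm
H2: ⌊1080/2⌋ × 764 = 540 × 764 mm
H3: ⌊764/2⌋ × 540 = 382 × 540 mm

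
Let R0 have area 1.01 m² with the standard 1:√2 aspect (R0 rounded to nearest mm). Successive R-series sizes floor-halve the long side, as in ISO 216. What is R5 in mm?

149 × 211 mm

Let R0's short side be w mm. w · w√2 = 1.01 m² = 1,010,000 mm², so w ≈ 845.1 mm and w√2 ≈ 1195.1 mm → R0 = 845 × 1195 mm.
R1: ⌊1195/2⌋ × 845 = 597 × 845 mm
R2: ⌊845/2⌋ × 597 = 422 × 597 mm
R3: ⌊597/2⌋ × 422 = 298 × 422 mm
R4: ⌊422/2⌋ × 298 = 211 × 298 mm
R5: ⌊298/2⌋ × 211 = 149 × 211 mm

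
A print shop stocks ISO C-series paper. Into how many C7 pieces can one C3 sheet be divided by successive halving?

16

C3 = 324 × 458 mm; C7 = 81 × 114 mm.
Each halving step doubles the count; 4 steps from C3 to C7.
2^4 = 16.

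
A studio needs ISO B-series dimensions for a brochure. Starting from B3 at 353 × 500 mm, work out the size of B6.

125 × 176 mm

B4: ⌊500/2⌋ × 353 = 250 × 353 mm
B5: ⌊353/2⌋ × 250 = 176 × 250 mm
B6: ⌊250/2⌋ × 176 = 125 × 176 mm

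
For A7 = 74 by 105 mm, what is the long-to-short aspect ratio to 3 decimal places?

105 / 74 = 1.419
ISO 216 targets √2 ≈ 1.414; the +0.005 deviation is from mm rounding.

1.419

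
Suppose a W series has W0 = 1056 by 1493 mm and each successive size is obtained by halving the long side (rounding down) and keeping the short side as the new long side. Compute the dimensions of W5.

W1 = 746 × 1056 mm (from W0 by 1 halving).
W2: ⌊1056/2⌋ × 746 = 528 × 746 mm
W3: ⌊746/2⌋ × 528 = 373 × 528 mm
W4: ⌊528/2⌋ × 373 = 264 × 373 mm
W5: ⌊373/2⌋ × 264 = 186 × 264 mm

186 × 264 mm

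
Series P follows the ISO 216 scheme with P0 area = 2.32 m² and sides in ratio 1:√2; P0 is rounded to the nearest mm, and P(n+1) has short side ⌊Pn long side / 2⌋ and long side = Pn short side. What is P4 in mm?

320 × 452 mm

Let P0's short side be w mm. w · w√2 = 2.32 m² = 2,320,000 mm², so w ≈ 1280.8 mm and w√2 ≈ 1811.3 mm → P0 = 1281 × 1811 mm.
P1: ⌊1811/2⌋ × 1281 = 905 × 1281 mm
P2: ⌊1281/2⌋ × 905 = 640 × 905 mm
P3: ⌊905/2⌋ × 640 = 452 × 640 mm
P4: ⌊640/2⌋ × 452 = 320 × 452 mm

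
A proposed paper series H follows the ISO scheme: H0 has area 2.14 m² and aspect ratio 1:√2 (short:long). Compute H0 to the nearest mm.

1230 × 1740 mm

Let the short side be w mm. Then w · w√2 = 2.14 m² = 2,140,000 mm².
w² = 2,140,000/√2, so w ≈ 1230.1 mm; long side = w√2 ≈ 1739.7 mm.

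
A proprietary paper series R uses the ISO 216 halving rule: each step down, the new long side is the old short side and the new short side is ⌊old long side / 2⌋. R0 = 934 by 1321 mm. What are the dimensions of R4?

R1 = 660 × 934 mm (from R0 by 1 halving).
R2: ⌊934/2⌋ × 660 = 467 × 660 mm
R3: ⌊660/2⌋ × 467 = 330 × 467 mm
R4: ⌊467/2⌋ × 330 = 233 × 330 mm

233 × 330 mm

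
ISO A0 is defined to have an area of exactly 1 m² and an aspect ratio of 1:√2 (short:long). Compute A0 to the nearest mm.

841 × 1189 mm

Let the short side be w mm. Then the long side is w√2 and w · w√2 = 10⁶ mm².
w² = 10⁶/√2, so w = 1000 / 2^(1/4) ≈ 840.9 mm; long side = 1000 · 2^(1/4) ≈ 1189.2 mm.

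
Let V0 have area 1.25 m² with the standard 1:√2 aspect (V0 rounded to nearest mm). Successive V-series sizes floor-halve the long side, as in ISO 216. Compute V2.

Let V0's short side be w mm. w · w√2 = 1.25 m² = 1,250,000 mm², so w ≈ 940.2 mm and w√2 ≈ 1329.6 mm → V0 = 940 × 1330 mm.
V1: ⌊1330/2⌋ × 940 = 665 × 940 mm
V2: ⌊940/2⌋ × 665 = 470 × 665 mm

470 × 665 mm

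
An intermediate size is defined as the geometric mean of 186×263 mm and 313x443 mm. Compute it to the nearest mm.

241 × 341 mm

Short side: √(186 · 313) = √58218 ≈ 241.3 → 241 mm
Long side: √(263 · 443) = √116509 ≈ 341.3 → 341 mm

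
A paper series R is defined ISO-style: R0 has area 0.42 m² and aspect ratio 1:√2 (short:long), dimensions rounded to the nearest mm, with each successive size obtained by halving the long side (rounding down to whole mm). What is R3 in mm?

192 × 272 mm

Let R0's short side be w mm. w · w√2 = 0.42 m² = 420,000 mm², so w ≈ 545.0 mm and w√2 ≈ 770.7 mm → R0 = 545 × 771 mm.
R1: ⌊771/2⌋ × 545 = 385 × 545 mm
R2: ⌊545/2⌋ × 385 = 272 × 385 mm
R3: ⌊385/2⌋ × 272 = 192 × 272 mm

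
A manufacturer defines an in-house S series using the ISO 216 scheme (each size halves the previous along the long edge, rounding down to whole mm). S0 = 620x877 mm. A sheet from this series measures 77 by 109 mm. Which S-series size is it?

S6

S0: 620 × 877 mm
S1: 438 × 620 mm
S2: 310 × 438 mm
S3: 219 × 310 mm
S4: 155 × 219 mm
S5: 109 × 155 mm
S6: 77 × 109 mm
S7: 54 × 77 mm
→ matches S6.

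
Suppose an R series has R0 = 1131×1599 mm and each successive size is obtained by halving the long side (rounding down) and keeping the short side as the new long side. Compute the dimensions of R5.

199 × 282 mm

R1 = 799 × 1131 mm (from R0 by 1 halving).
R2: ⌊1131/2⌋ × 799 = 565 × 799 mm
R3: ⌊799/2⌋ × 565 = 399 × 565 mm
R4: ⌊565/2⌋ × 399 = 282 × 399 mm
R5: ⌊399/2⌋ × 282 = 199 × 282 mm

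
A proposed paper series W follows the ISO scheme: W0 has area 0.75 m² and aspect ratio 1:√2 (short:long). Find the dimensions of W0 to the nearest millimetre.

Let the short side be w mm. Then w · w√2 = 0.75 m² = 750,000 mm².
w² = 750,000/√2, so w ≈ 728.2 mm; long side = w√2 ≈ 1029.9 mm.

728 × 1030 mm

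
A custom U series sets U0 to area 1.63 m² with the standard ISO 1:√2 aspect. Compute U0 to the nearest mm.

1074 × 1518 mm

Let the short side be w mm. Then w · w√2 = 1.63 m² = 1,630,000 mm².
w² = 1,630,000/√2, so w ≈ 1073.6 mm; long side = w√2 ≈ 1518.3 mm.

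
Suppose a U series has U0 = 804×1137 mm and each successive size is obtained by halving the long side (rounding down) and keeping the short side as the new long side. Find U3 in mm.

284 × 402 mm

U1: ⌊1137/2⌋ × 804 = 568 × 804 mm
U2: ⌊804/2⌋ × 568 = 402 × 568 mm
U3: ⌊568/2⌋ × 402 = 284 × 402 mm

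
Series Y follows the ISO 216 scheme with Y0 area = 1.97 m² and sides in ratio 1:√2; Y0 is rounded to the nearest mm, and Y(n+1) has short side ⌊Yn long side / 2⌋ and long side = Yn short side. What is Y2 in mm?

Let Y0's short side be w mm. w · w√2 = 1.97 m² = 1,970,000 mm², so w ≈ 1180.3 mm and w√2 ≈ 1669.1 mm → Y0 = 1180 × 1669 mm.
Y1: ⌊1669/2⌋ × 1180 = 834 × 1180 mm
Y2: ⌊1180/2⌋ × 834 = 590 × 834 mm

590 × 834 mm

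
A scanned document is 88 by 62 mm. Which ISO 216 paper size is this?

B8 (62 × 88 mm)

Aspect ratio 88/62 ≈ 1.419 — close to the ISO √2 ≈ 1.414.
In the B-series (B0 = 1000 × 1414 mm): B8 = 62 × 88 mm.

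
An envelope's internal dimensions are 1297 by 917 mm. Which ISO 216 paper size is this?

C0 (917 × 1297 mm)

Aspect ratio 1297/917 ≈ 1.414 — close to the ISO √2 ≈ 1.414.
In the C-series (envelope sizes, between A and B): C0 = 917 × 1297 mm.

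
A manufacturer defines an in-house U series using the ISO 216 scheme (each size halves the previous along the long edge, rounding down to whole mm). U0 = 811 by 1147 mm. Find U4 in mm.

U1: ⌊1147/2⌋ × 811 = 573 × 811 mm
U2: ⌊811/2⌋ × 573 = 405 × 573 mm
U3: ⌊573/2⌋ × 405 = 286 × 405 mm
U4: ⌊405/2⌋ × 286 = 202 × 286 mm

202 × 286 mm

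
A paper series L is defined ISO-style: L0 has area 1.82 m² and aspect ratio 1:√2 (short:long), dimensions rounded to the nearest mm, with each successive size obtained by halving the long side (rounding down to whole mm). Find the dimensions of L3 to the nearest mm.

Let L0's short side be w mm. w · w√2 = 1.82 m² = 1,820,000 mm², so w ≈ 1134.4 mm and w√2 ≈ 1604.3 mm → L0 = 1134 × 1604 mm.
L1: ⌊1604/2⌋ × 1134 = 802 × 1134 mm
L2: ⌊1134/2⌋ × 802 = 567 × 802 mm
L3: ⌊802/2⌋ × 567 = 401 × 567 mm

401 × 567 mm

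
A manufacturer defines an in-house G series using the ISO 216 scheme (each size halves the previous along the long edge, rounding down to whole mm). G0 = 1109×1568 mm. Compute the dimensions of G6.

G1 = 784 × 1109 mm (from G0 by 1 halving).
G2: ⌊1109/2⌋ × 784 = 554 × 784 mm
G3: ⌊784/2⌋ × 554 = 392 × 554 mm
G4: ⌊554/2⌋ × 392 = 277 × 392 mm
G5: ⌊392/2⌋ × 277 = 196 × 277 mm
G6: ⌊277/2⌋ × 196 = 138 × 196 mm

138 × 196 mm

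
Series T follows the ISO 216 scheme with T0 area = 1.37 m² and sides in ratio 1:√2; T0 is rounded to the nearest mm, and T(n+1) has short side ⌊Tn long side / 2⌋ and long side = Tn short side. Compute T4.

Let T0's short side be w mm. w · w√2 = 1.37 m² = 1,370,000 mm², so w ≈ 984.2 mm and w√2 ≈ 1391.9 mm → T0 = 984 × 1392 mm.
T1: ⌊1392/2⌋ × 984 = 696 × 984 mm
T2: ⌊984/2⌋ × 696 = 492 × 696 mm
T3: ⌊696/2⌋ × 492 = 348 × 492 mm
T4: ⌊492/2⌋ × 348 = 246 × 348 mm

246 × 348 mm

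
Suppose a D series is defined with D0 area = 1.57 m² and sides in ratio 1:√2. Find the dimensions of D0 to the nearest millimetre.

1054 × 1490 mm

Let the short side be w mm. Then w · w√2 = 1.57 m² = 1,570,000 mm².
w² = 1,570,000/√2, so w ≈ 1053.6 mm; long side = w√2 ≈ 1490.1 mm.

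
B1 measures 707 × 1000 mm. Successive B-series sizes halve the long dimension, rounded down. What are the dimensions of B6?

B2: ⌊1000/2⌋ × 707 = 500 × 707 mm
B3: ⌊707/2⌋ × 500 = 353 × 500 mm
B4: ⌊500/2⌋ × 353 = 250 × 353 mm
B5: ⌊353/2⌋ × 250 = 176 × 250 mm
B6: ⌊250/2⌋ × 176 = 125 × 176 mm

125 × 176 mm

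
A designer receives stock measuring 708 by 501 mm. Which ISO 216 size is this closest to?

B2 (500 × 707 mm)

Aspect ratio 708/501 ≈ 1.413 — close to the ISO √2 ≈ 1.414.
In the B-series (B0 = 1000 × 1414 mm): B2 = 500 × 707 mm.
Off by 2 mm total — nearest standard size.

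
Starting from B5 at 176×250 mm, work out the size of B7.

88 × 125 mm

B6: ⌊250/2⌋ × 176 = 125 × 176 mm
B7: ⌊176/2⌋ × 125 = 88 × 125 mm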